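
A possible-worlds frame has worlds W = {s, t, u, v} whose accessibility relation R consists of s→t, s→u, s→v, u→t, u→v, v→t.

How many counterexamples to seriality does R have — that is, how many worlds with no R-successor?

Enumerating: t.

1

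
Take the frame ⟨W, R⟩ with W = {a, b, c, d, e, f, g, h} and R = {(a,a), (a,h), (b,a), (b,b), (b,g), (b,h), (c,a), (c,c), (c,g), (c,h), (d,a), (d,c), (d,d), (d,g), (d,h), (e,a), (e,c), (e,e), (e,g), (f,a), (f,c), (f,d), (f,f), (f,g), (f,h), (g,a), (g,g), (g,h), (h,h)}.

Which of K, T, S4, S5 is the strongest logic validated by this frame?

Reflexive (axiom T): yes — every world is R-related to itself.
Transitive (axiom 4): no — e R a and a R h, but not e R h.
Euclidean (axiom 5): no — b R a and b R g, but not a R g.
So F validates K, T; S4 would additionally require R to be transitive. The strongest is T.

T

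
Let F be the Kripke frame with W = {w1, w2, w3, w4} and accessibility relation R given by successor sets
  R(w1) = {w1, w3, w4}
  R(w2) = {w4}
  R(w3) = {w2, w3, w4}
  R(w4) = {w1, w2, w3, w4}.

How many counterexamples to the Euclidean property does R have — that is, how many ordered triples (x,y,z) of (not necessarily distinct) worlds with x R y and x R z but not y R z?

8

Enumerating: (w1,w3,w1), (w3,w2,w2), (w3,w2,w3), (w4,w1,w2), (w4,w2,w1), (w4,w2,w2), (w4,w2,w3), (w4,w3,w1).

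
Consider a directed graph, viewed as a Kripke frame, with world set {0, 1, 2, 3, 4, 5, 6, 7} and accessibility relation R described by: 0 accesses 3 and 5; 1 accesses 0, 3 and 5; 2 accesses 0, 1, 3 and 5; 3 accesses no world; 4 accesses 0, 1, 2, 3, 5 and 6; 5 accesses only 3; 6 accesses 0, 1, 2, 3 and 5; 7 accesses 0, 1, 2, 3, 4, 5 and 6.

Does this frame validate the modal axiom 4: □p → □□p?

Axiom 4 corresponds to the accessibility relation being transitive.
Transitive: yes — every two-step R-path is closed by a direct edge.

Yes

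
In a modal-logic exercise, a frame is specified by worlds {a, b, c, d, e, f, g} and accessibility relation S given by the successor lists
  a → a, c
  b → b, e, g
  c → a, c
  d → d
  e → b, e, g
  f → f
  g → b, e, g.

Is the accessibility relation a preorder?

Yes

Reflexive: yes — every world is S-related to itself.
Transitive: yes — every two-step S-path is closed by a direct edge.
So S is a preorder.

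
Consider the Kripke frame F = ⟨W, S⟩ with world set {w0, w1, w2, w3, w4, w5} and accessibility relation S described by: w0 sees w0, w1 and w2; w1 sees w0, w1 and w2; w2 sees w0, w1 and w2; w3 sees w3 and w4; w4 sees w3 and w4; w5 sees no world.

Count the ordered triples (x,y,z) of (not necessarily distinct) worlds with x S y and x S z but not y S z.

S is Euclidean; there are no such tuples.

0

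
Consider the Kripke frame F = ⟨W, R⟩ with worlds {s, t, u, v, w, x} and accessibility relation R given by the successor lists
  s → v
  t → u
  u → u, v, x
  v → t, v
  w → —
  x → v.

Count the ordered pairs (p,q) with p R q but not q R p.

6

Enumerating: (s,v), (t,u), (u,v), (u,x), (v,t), (x,v).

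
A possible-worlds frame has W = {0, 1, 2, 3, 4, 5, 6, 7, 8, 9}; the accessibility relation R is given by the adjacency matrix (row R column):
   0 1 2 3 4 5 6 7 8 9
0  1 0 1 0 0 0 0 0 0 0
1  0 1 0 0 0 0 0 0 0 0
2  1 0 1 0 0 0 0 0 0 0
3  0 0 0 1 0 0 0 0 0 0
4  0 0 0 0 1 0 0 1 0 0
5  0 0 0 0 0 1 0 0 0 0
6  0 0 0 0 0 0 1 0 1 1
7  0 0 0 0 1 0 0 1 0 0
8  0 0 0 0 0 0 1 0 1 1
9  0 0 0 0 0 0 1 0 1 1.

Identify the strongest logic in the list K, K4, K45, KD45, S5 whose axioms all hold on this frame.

S5

Transitive (axiom 4): yes — every two-step R-path is closed by a direct edge.
Euclidean (axiom 5): yes — any two successors of a common world are R-related.
Serial (axiom D): yes — every world has a successor (e.g. 0 R 0).
Reflexive (axiom T): yes — every world is R-related to itself.
So F validates K, K4, K45, KD45, S5. The strongest is S5.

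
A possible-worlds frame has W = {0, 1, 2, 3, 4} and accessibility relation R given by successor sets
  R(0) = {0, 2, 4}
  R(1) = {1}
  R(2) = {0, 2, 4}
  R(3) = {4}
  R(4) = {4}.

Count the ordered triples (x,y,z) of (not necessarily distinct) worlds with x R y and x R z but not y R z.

Enumerating: (0,4,0), (0,4,2), (2,4,0), (2,4,2).

4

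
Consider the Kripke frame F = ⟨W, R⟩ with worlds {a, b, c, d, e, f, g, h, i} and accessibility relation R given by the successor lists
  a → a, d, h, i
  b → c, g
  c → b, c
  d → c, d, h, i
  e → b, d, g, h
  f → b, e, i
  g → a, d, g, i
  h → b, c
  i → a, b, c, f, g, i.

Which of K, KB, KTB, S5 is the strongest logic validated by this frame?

K

Symmetric (axiom B): no — a R d but not d R a.
Reflexive (axiom T): no — b is not related to itself.
Euclidean (axiom 5): no — a R h and a R d, but not h R d.
So F validates K; KB would additionally require R to be symmetric. The strongest is K.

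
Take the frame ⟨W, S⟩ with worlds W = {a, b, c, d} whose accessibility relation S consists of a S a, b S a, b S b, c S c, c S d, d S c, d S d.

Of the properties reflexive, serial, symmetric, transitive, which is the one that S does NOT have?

symmetric

Reflexive: yes — every world is S-related to itself.
Serial: yes — every world has a successor (e.g. a S a).
Symmetric: no — b S a but not a S b.
Transitive: yes — every two-step S-path is closed by a direct edge.
Only symmetric fails.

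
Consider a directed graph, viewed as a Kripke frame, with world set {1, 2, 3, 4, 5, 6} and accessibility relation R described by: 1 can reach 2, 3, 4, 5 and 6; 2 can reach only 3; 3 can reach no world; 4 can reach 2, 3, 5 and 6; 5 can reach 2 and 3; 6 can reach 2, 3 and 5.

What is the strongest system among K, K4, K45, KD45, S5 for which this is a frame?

K4

Transitive (axiom 4): yes — every two-step R-path is closed by a direct edge.
Euclidean (axiom 5): no — 1 R 2 and 1 R 4, but not 2 R 4.
Serial (axiom D): no — 3 has no R-successor.
Reflexive (axiom T): no — 1 is not related to itself.
So F validates K, K4; K45 would additionally require R to be Euclidean. The strongest is K4.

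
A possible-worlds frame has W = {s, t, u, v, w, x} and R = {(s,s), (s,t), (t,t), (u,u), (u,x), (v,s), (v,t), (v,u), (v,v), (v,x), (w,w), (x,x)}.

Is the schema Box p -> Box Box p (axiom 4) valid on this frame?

Yes

Axiom 4 corresponds to the accessibility relation being transitive.
Transitive: yes — every two-step R-path is closed by a direct edge.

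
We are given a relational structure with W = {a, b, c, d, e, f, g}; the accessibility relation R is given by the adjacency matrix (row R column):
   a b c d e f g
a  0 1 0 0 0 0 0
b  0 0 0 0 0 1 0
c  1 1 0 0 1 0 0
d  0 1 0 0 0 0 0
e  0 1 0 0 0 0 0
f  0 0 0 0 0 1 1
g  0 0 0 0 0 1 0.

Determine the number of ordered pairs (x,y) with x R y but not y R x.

7

Enumerating: (a,b), (b,f), (c,a), (c,b), (c,e), (d,b), (e,b).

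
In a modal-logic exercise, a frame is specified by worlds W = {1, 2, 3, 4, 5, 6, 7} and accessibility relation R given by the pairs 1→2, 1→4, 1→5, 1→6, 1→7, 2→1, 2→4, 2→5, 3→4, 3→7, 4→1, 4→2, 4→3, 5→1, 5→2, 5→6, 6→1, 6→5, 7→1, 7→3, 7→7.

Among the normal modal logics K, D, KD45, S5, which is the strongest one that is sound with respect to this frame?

D

Serial (axiom D): yes — every world has a successor (e.g. 1 R 2).
Euclidean (axiom 5): no — 1 R 2 and 1 R 6, but not 2 R 6.
Transitive (axiom 4): no — 1 R 4 and 4 R 3, but not 1 R 3.
Reflexive (axiom T): no — 1 is not related to itself.
So F validates K, D; KD45 would additionally require R to be Euclidean and transitive. The strongest is D.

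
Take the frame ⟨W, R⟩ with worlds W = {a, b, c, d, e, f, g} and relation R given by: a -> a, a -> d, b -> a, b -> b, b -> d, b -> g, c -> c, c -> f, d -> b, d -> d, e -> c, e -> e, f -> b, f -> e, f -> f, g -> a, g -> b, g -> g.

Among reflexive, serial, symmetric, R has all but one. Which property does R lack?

Reflexive: yes — every world is R-related to itself.
Serial: yes — every world has a successor (e.g. a R a).
Symmetric: no — a R d but not d R a.
Only symmetric fails.

symmetric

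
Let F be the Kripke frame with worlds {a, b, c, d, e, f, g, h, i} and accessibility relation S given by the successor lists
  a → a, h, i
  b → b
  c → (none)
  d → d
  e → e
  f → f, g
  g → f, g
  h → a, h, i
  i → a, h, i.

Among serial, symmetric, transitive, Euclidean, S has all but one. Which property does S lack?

Serial: no — c has no S-successor.
Symmetric: yes — every pair in S has its reverse in S.
Transitive: yes — every two-step S-path is closed by a direct edge.
Euclidean: yes — any two successors of a common world are S-related.
Only serial fails.

serial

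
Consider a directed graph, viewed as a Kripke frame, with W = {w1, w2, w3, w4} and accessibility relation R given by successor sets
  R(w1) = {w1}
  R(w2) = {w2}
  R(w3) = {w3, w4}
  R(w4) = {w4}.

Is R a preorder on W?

Yes

Reflexive: yes — every world is R-related to itself.
Transitive: yes — every two-step R-path is closed by a direct edge.
So R is a preorder.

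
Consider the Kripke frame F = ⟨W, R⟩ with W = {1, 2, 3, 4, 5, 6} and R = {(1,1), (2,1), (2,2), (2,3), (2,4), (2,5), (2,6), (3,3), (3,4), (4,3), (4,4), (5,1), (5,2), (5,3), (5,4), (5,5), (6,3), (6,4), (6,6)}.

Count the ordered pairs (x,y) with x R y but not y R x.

Enumerating: (2,1), (2,3), (2,4), (2,6), (5,1), (5,3), (5,4), (6,3), (6,4).

9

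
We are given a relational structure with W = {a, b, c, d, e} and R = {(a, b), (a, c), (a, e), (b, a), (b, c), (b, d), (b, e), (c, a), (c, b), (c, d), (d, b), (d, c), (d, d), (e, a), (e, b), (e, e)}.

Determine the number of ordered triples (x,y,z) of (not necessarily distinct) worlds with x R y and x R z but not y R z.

20

Enumerating: (a,b,b), (a,c,c), (a,c,e), (a,e,c), (b,a,a), (b,a,d), (b,c,c), (b,c,e), (b,d,a), (b,d,e), (b,e,c), (b,e,d), … and 8 more.
Total: 20.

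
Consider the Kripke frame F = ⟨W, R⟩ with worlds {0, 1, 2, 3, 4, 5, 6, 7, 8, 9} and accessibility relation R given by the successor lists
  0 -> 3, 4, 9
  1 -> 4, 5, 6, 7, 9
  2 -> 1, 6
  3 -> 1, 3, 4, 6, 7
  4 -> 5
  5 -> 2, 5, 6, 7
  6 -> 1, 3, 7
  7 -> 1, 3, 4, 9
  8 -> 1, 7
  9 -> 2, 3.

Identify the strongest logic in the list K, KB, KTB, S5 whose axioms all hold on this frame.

K

Symmetric (axiom B): no — 0 R 3 but not 3 R 0.
Reflexive (axiom T): no — 0 is not related to itself.
Euclidean (axiom 5): no — 0 R 3 and 0 R 9, but not 3 R 9.
So F validates K; KB would additionally require R to be symmetric. The strongest is K.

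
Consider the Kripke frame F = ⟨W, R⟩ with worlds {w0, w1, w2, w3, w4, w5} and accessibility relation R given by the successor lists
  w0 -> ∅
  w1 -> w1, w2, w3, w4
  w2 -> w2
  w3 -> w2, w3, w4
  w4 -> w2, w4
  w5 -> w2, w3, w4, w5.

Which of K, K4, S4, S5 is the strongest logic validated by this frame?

Transitive (axiom 4): yes — every two-step R-path is closed by a direct edge.
Reflexive (axiom T): no — w0 is not related to itself.
Euclidean (axiom 5): no — w1 R w2 and w1 R w3, but not w2 R w3.
So F validates K, K4; S4 would additionally require R to be reflexive. The strongest is K4.

K4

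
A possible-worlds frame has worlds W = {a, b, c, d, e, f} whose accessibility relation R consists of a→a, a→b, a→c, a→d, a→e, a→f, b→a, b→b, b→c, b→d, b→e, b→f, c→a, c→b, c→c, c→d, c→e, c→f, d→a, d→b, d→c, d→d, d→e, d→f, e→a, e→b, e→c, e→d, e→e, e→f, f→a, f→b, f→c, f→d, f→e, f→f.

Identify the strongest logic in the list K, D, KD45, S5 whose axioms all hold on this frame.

Serial (axiom D): yes — every world has a successor (e.g. a R a).
Euclidean (axiom 5): yes — any two successors of a common world are R-related.
Transitive (axiom 4): yes — every two-step R-path is closed by a direct edge.
Reflexive (axiom T): yes — every world is R-related to itself.
So F validates K, D, KD45, S5. The strongest is S5.

S5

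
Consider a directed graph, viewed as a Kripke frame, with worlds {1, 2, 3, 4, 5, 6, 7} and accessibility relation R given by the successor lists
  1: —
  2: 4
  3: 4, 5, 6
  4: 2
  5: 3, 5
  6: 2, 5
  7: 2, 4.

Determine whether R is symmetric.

Symmetric: no — 3 R 4 but not 4 R 3.

No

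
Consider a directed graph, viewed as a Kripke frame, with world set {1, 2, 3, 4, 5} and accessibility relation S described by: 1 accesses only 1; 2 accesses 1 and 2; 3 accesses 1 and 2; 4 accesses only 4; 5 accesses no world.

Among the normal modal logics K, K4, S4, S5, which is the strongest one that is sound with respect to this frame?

K4

Transitive (axiom 4): yes — every two-step S-path is closed by a direct edge.
Reflexive (axiom T): no — 3 is not related to itself.
Euclidean (axiom 5): no — 3 S 1 and 3 S 2, but not 1 S 2.
So F validates K, K4; S4 would additionally require S to be reflexive. The strongest is K4.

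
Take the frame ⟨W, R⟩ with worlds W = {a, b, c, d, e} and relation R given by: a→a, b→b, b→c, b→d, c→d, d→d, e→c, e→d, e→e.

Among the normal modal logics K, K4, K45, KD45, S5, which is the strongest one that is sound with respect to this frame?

Transitive (axiom 4): yes — every two-step R-path is closed by a direct edge.
Euclidean (axiom 5): no — b R d and b R c, but not d R c.
Serial (axiom D): yes — every world has a successor (e.g. a R a).
Reflexive (axiom T): no — c is not related to itself.
So F validates K, K4; K45 would additionally require R to be Euclidean. The strongest is K4.

K4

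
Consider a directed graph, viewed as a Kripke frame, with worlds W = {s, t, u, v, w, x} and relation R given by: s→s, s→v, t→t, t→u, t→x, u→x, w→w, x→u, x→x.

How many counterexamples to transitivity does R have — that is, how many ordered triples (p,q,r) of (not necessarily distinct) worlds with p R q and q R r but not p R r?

Enumerating: (u,x,u).

1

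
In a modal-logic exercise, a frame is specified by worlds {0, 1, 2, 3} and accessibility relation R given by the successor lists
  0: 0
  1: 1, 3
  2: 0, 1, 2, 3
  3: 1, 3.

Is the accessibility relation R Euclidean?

No

Euclidean: no — 2 R 0 and 2 R 1, but not 0 R 1.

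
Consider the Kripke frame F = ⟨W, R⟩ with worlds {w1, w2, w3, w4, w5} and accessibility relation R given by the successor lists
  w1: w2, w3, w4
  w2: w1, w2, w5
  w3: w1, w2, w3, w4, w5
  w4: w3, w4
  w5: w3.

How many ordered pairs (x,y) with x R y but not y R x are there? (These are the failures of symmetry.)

Enumerating: (w1,w4), (w2,w5), (w3,w2).

3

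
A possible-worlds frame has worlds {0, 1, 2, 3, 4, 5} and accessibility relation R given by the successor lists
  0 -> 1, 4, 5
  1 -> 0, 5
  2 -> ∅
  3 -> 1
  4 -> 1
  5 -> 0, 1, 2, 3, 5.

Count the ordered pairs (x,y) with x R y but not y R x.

5

Enumerating: (0,4), (3,1), (4,1), (5,2), (5,3).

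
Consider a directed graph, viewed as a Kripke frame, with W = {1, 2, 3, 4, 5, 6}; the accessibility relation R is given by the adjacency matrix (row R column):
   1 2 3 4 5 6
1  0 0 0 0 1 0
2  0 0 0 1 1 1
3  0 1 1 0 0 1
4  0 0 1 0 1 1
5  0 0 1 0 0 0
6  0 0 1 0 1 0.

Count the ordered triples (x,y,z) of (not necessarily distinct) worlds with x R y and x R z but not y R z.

17

Enumerating: (1,5,5), (2,4,4), (2,5,4), (2,5,5), (2,5,6), (2,6,4), (2,6,6), (3,2,2), (3,2,3), (3,6,2), (3,6,6), (4,3,5), (4,5,5), (4,5,6), (4,6,6), (6,3,5), (6,5,5).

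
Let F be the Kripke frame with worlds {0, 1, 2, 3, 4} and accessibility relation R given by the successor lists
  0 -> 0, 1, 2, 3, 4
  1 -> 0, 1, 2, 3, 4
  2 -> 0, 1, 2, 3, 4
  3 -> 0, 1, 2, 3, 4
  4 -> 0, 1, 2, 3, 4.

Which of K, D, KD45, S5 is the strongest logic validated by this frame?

S5

Serial (axiom D): yes — every world has a successor (e.g. 0 R 0).
Euclidean (axiom 5): yes — any two successors of a common world are R-related.
Transitive (axiom 4): yes — every two-step R-path is closed by a direct edge.
Reflexive (axiom T): yes — every world is R-related to itself.
So F validates K, D, KD45, S5. The strongest is S5.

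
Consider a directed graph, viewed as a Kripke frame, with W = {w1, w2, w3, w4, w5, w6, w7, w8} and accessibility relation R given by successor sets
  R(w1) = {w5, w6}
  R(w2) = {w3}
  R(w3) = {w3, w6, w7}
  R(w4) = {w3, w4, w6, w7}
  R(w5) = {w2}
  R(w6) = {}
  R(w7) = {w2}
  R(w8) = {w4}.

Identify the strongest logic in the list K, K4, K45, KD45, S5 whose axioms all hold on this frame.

K

Transitive (axiom 4): no — w1 R w5 and w5 R w2, but not w1 R w2.
Euclidean (axiom 5): no — w1 R w5 and w1 R w6, but not w5 R w6.
Serial (axiom D): no — w6 has no R-successor.
Reflexive (axiom T): no — w1 is not related to itself.
So F validates K; K4 would additionally require R to be transitive. The strongest is K.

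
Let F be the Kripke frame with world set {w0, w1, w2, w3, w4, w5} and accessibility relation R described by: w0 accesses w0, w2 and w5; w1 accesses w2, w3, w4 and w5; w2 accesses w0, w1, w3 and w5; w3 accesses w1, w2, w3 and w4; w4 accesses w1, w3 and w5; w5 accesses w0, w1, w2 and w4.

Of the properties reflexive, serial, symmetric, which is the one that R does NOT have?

Reflexive: no — w1 is not related to itself.
Serial: yes — every world has a successor (e.g. w0 R w0).
Symmetric: yes — every pair in R has its reverse in R.
Only reflexive fails.

reflexive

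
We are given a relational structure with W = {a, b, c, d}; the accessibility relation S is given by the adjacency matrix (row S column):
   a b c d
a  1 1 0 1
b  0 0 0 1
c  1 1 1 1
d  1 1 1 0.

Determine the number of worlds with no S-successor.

S is serial; there are no such worlds.

0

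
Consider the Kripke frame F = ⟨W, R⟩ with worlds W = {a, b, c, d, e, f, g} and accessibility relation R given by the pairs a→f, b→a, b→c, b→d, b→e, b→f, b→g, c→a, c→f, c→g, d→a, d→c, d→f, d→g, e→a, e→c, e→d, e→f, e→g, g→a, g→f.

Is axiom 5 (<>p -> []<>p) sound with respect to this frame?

The schema 5 characterises exactly the Euclidean frames.
Euclidean: no — b R a and b R c, but not a R c.

No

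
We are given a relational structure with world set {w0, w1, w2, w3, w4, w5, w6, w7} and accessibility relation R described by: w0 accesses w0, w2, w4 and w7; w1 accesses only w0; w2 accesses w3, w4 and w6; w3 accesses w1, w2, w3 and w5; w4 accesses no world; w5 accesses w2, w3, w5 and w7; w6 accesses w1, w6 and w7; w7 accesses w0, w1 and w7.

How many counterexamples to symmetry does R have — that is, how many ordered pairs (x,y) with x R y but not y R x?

11

Enumerating: (w0,w2), (w0,w4), (w1,w0), (w2,w4), (w2,w6), (w3,w1), (w5,w2), (w5,w7), (w6,w1), (w6,w7), (w7,w1).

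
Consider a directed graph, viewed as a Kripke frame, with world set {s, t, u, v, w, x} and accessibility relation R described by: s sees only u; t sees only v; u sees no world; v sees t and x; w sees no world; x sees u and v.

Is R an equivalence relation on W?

Reflexive: no — s is not related to itself.
Symmetric: no — s R u but not u R s.
Transitive: no — t R v and v R x, but not t R x.
So R is not an equivalence relation.

No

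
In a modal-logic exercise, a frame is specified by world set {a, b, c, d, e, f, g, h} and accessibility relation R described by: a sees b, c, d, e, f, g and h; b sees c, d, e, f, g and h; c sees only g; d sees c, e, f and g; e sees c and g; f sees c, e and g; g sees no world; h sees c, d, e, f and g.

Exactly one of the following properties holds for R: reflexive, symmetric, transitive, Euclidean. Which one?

Reflexive: no — a is not related to itself.
Symmetric: no — a R b but not b R a.
Transitive: yes — every two-step R-path is closed by a direct edge.
Euclidean: no — a R c and a R b, but not c R b.
Only transitive holds.

transitive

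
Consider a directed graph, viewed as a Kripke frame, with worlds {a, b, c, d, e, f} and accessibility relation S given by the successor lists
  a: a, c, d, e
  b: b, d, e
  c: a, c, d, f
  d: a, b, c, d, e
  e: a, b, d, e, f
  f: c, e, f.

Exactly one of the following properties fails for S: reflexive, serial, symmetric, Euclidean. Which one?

Euclidean

Reflexive: yes — every world is S-related to itself.
Serial: yes — every world has a successor (e.g. a S a).
Symmetric: yes — every pair in S has its reverse in S.
Euclidean: no — a S c and a S e, but not c S e.
Only Euclidean fails.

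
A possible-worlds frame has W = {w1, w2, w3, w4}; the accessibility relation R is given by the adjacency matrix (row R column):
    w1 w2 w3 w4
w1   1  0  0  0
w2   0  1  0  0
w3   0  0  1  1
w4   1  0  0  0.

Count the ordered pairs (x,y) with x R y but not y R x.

Enumerating: (w3,w4), (w4,w1).

2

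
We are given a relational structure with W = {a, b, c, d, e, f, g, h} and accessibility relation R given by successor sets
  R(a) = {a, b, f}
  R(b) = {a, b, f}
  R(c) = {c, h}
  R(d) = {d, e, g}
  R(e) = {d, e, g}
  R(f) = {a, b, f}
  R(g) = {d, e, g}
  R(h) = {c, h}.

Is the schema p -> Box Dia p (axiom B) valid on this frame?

The schema B characterises exactly the symmetric frames.
Symmetric: yes — every pair in R has its reverse in R.

Yes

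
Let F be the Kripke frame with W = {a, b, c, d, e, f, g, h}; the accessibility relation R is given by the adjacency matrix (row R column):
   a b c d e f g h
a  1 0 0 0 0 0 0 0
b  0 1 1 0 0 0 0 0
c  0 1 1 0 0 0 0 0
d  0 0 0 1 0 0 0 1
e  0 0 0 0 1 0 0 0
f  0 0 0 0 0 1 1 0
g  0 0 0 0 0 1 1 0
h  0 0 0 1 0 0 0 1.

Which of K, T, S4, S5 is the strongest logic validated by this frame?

S5

Reflexive (axiom T): yes — every world is R-related to itself.
Transitive (axiom 4): yes — every two-step R-path is closed by a direct edge.
Euclidean (axiom 5): yes — any two successors of a common world are R-related.
So F validates K, T, S4, S5. The strongest is S5.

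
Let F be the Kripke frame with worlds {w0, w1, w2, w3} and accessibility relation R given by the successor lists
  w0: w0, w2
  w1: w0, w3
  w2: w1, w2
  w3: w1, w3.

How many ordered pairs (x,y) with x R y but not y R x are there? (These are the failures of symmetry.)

3

Enumerating: (w0,w2), (w1,w0), (w2,w1).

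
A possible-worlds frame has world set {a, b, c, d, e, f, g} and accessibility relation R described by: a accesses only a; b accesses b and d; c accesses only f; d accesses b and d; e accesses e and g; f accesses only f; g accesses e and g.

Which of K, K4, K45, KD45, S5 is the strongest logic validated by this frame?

Transitive (axiom 4): yes — every two-step R-path is closed by a direct edge.
Euclidean (axiom 5): yes — any two successors of a common world are R-related.
Serial (axiom D): yes — every world has a successor (e.g. a R a).
Reflexive (axiom T): no — c is not related to itself.
So F validates K, K4, K45, KD45; S5 would additionally require R to be reflexive. The strongest is KD45.

KD45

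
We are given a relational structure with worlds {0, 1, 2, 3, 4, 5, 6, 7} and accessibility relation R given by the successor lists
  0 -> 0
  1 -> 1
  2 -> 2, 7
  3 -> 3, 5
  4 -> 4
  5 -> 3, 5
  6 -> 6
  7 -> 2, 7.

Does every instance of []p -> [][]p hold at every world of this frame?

Yes

Axiom 4 corresponds to the accessibility relation being transitive.
Transitive: yes — every two-step R-path is closed by a direct edge.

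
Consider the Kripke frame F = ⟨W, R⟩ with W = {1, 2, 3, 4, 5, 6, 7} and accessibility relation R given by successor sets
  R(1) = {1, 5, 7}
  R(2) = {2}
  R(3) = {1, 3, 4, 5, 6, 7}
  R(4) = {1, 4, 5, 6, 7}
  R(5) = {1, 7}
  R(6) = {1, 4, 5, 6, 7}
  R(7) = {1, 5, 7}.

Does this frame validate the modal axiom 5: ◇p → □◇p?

No

The schema 5 characterises exactly the Euclidean frames.
Euclidean: no — 3 R 1 and 3 R 4, but not 1 R 4.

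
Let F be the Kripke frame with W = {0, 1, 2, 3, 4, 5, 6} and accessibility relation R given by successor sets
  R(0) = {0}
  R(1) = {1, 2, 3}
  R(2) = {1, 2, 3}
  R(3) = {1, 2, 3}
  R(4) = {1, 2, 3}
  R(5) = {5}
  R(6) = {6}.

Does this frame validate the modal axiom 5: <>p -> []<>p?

Yes

The schema 5 characterises exactly the Euclidean frames.
Euclidean: yes — any two successors of a common world are R-related.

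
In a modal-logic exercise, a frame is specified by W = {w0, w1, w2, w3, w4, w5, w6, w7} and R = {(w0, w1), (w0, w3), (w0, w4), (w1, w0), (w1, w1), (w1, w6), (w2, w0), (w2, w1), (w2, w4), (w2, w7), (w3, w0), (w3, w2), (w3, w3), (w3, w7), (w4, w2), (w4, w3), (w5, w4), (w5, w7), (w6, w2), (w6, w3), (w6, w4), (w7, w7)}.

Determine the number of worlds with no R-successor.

0

R is serial; there are no such worlds.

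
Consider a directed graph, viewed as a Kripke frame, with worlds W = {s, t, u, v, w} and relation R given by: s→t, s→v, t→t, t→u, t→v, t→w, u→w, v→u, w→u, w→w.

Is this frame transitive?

No

Transitive: no — s R t and t R u, but not s R u.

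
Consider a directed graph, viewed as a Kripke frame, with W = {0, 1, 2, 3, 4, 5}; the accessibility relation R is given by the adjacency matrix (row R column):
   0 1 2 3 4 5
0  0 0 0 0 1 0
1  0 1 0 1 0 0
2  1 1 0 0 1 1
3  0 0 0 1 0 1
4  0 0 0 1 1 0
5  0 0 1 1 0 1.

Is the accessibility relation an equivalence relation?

Reflexive: no — 0 is not related to itself.
Symmetric: no — 0 R 4 but not 4 R 0.
Transitive: no — 0 R 4 and 4 R 3, but not 0 R 3.
So R is not an equivalence relation.

No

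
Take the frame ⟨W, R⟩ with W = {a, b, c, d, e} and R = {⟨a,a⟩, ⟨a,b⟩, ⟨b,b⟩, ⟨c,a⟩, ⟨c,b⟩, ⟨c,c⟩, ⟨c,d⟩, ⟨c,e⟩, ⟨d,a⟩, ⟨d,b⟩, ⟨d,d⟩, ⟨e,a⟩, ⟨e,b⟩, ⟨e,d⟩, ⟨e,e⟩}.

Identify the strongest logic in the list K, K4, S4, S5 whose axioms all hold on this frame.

S4

Transitive (axiom 4): yes — every two-step R-path is closed by a direct edge.
Reflexive (axiom T): yes — every world is R-related to itself.
Euclidean (axiom 5): no — c R a and c R d, but not a R d.
So F validates K, K4, S4; S5 would additionally require R to be Euclidean. The strongest is S4.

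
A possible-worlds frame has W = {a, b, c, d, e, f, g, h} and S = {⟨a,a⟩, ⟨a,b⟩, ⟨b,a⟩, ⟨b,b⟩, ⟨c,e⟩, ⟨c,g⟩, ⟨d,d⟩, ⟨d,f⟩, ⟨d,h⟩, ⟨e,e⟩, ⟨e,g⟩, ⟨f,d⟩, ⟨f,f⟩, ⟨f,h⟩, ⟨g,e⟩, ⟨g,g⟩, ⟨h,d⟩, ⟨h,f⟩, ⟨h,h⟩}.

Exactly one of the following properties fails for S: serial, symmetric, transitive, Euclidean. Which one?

Serial: yes — every world has a successor (e.g. a S a).
Symmetric: no — c S e but not e S c.
Transitive: yes — every two-step S-path is closed by a direct edge.
Euclidean: yes — any two successors of a common world are S-related.
Only symmetric fails.

symmetric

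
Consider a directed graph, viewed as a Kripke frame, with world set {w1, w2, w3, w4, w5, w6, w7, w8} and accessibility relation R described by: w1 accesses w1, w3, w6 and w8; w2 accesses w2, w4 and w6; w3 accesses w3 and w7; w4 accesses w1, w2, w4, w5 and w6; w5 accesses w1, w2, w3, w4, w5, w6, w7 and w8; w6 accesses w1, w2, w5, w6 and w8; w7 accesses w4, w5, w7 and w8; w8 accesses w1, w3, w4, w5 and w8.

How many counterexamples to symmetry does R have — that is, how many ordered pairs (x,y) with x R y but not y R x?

12

Enumerating: (w1,w3), (w3,w7), (w4,w1), (w4,w6), (w5,w1), (w5,w2), (w5,w3), (w6,w8), (w7,w4), (w7,w8), (w8,w3), (w8,w4).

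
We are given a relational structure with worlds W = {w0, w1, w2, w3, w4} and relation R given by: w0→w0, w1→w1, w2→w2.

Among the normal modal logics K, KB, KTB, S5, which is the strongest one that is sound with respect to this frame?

KB

Symmetric (axiom B): yes — every pair in R has its reverse in R.
Reflexive (axiom T): no — w3 is not related to itself.
Euclidean (axiom 5): yes — any two successors of a common world are R-related.
So F validates K, KB; KTB would additionally require R to be reflexive. The strongest is KB.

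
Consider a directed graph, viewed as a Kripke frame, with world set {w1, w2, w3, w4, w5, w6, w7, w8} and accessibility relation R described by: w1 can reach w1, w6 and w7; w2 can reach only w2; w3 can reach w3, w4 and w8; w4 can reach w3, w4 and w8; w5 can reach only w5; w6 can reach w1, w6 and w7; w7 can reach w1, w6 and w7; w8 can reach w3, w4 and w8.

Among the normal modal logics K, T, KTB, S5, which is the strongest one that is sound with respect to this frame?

Reflexive (axiom T): yes — every world is R-related to itself.
Symmetric (axiom B): yes — every pair in R has its reverse in R.
Euclidean (axiom 5): yes — any two successors of a common world are R-related.
So F validates K, T, KTB, S5. The strongest is S5.

S5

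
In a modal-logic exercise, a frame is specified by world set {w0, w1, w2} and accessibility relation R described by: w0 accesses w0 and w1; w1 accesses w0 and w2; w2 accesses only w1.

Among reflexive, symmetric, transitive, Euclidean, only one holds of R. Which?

symmetric

Reflexive: no — w1 is not related to itself.
Symmetric: yes — every pair in R has its reverse in R.
Transitive: no — w0 R w1 and w1 R w2, but not w0 R w2.
Euclidean: no — w1 R w0 and w1 R w2, but not w0 R w2.
Only symmetric holds.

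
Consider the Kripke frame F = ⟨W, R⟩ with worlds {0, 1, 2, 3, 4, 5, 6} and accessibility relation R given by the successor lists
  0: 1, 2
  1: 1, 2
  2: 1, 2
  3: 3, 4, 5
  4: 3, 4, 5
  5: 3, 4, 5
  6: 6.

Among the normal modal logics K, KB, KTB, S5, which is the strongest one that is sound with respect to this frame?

K

Symmetric (axiom B): no — 0 R 1 but not 1 R 0.
Reflexive (axiom T): no — 0 is not related to itself.
Euclidean (axiom 5): yes — any two successors of a common world are R-related.
So F validates K; KB would additionally require R to be symmetric. The strongest is K.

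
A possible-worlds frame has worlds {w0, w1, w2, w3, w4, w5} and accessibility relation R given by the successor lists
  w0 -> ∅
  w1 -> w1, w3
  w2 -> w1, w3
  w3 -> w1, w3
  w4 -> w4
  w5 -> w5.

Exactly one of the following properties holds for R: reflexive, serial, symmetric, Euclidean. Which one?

Euclidean

Reflexive: no — w0 is not related to itself.
Serial: no — w0 has no R-successor.
Symmetric: no — w2 R w1 but not w1 R w2.
Euclidean: yes — any two successors of a common world are R-related.
Only Euclidean holds.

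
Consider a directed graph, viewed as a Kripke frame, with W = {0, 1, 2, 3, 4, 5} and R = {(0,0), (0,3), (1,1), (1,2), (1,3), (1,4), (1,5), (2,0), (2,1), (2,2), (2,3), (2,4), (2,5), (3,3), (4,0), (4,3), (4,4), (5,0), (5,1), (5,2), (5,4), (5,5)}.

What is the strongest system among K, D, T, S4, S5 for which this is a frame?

T

Serial (axiom D): yes — every world has a successor (e.g. 0 R 0).
Reflexive (axiom T): yes — every world is R-related to itself.
Transitive (axiom 4): no — 1 R 2 and 2 R 0, but not 1 R 0.
Euclidean (axiom 5): no — 1 R 3 and 1 R 2, but not 3 R 2.
So F validates K, D, T; S4 would additionally require R to be transitive. The strongest is T.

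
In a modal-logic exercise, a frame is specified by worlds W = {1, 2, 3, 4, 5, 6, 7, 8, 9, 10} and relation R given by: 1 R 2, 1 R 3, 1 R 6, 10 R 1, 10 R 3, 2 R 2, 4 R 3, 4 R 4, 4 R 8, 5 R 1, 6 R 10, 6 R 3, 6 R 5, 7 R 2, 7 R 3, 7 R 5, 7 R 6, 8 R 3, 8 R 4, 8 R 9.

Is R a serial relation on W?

No

Serial: no — 3 has no R-successor.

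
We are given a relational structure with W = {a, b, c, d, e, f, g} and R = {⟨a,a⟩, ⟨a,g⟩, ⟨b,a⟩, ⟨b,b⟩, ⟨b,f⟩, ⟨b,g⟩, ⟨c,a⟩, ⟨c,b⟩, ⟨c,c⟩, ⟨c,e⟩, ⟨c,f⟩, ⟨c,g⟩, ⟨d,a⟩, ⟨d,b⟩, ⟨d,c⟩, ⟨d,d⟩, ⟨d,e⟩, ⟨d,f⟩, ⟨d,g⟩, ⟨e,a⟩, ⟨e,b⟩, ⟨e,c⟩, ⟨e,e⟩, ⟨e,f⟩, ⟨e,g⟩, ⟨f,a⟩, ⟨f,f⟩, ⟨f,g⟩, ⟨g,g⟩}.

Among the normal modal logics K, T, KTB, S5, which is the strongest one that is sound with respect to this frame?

T

Reflexive (axiom T): yes — every world is R-related to itself.
Symmetric (axiom B): no — a R g but not g R a.
Euclidean (axiom 5): no — b R a and b R f, but not a R f.
So F validates K, T; KTB would additionally require R to be symmetric. The strongest is T.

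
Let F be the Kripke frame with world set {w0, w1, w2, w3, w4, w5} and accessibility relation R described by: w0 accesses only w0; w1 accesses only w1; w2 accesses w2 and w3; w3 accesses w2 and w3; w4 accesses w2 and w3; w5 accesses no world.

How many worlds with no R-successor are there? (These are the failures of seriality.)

1

Enumerating: w5.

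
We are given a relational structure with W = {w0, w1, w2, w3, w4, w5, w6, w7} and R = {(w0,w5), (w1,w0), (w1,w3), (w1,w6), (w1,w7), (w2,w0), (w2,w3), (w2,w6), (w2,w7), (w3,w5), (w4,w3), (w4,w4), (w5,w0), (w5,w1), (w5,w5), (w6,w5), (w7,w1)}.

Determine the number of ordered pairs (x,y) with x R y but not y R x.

Enumerating: (w1,w0), (w1,w3), (w1,w6), (w2,w0), (w2,w3), (w2,w6), (w2,w7), (w3,w5), (w4,w3), (w5,w1), (w6,w5).

11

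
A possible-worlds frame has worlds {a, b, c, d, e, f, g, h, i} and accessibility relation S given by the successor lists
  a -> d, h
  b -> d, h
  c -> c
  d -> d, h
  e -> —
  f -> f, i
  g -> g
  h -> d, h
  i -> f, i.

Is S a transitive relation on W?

Transitive: yes — every two-step S-path is closed by a direct edge.

Yes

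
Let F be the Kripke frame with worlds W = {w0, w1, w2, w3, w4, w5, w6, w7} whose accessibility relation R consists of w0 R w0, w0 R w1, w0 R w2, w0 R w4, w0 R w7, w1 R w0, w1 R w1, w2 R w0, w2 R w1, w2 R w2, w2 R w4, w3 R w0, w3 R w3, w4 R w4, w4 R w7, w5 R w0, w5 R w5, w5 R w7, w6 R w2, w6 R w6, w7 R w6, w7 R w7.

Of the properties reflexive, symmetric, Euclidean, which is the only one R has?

reflexive

Reflexive: yes — every world is R-related to itself.
Symmetric: no — w0 R w4 but not w4 R w0.
Euclidean: no — w0 R w1 and w0 R w2, but not w1 R w2.
Only reflexive holds.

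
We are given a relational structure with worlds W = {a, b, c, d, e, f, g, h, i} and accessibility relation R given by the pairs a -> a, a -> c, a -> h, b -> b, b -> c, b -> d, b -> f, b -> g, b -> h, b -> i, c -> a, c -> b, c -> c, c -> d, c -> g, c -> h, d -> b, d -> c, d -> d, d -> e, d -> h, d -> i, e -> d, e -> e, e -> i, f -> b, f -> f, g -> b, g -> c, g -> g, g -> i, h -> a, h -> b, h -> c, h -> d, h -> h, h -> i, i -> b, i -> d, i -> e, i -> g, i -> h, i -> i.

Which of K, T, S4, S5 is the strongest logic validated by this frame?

Reflexive (axiom T): yes — every world is R-related to itself.
Transitive (axiom 4): no — a R c and c R b, but not a R b.
Euclidean (axiom 5): no — b R c and b R f, but not c R f.
So F validates K, T; S4 would additionally require R to be transitive. The strongest is T.

T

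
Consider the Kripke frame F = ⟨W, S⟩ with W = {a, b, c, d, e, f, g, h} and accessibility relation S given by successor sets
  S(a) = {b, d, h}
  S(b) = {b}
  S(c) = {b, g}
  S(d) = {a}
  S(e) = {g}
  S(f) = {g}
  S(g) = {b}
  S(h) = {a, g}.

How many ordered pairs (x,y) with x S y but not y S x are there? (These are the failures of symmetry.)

7

Enumerating: (a,b), (c,b), (c,g), (e,g), (f,g), (g,b), (h,g).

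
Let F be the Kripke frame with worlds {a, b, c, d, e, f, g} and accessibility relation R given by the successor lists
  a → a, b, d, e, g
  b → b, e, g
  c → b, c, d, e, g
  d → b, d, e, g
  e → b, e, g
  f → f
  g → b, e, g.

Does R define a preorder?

Reflexive: yes — every world is R-related to itself.
Transitive: yes — every two-step R-path is closed by a direct edge.
So R is a preorder.

Yes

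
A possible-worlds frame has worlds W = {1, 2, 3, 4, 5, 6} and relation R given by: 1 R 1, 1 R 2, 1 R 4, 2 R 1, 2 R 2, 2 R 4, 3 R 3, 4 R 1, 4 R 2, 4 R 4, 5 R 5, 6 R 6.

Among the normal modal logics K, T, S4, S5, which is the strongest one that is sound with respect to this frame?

Reflexive (axiom T): yes — every world is R-related to itself.
Transitive (axiom 4): yes — every two-step R-path is closed by a direct edge.
Euclidean (axiom 5): yes — any two successors of a common world are R-related.
So F validates K, T, S4, S5. The strongest is S5.

S5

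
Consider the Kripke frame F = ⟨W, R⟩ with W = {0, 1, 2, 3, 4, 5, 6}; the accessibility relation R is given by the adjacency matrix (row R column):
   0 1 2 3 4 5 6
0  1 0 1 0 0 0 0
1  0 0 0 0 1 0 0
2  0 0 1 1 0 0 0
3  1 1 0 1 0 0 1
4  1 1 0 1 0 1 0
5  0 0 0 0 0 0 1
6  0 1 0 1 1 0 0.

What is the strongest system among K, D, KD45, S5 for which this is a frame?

D

Serial (axiom D): yes — every world has a successor (e.g. 0 R 0).
Euclidean (axiom 5): no — 3 R 0 and 3 R 1, but not 0 R 1.
Transitive (axiom 4): no — 0 R 2 and 2 R 3, but not 0 R 3.
Reflexive (axiom T): no — 1 is not related to itself.
So F validates K, D; KD45 would additionally require R to be Euclidean and transitive. The strongest is D.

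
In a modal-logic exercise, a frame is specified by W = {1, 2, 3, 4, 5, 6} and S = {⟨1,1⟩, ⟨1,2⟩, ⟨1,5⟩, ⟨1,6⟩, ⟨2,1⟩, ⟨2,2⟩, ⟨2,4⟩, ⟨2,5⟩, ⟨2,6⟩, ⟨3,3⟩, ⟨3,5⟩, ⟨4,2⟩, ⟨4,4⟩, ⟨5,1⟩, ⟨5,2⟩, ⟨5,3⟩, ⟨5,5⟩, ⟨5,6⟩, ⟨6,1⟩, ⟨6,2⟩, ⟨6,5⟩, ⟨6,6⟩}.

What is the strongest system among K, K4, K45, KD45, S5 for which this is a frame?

K

Transitive (axiom 4): no — 1 S 2 and 2 S 4, but not 1 S 4.
Euclidean (axiom 5): no — 2 S 1 and 2 S 4, but not 1 S 4.
Serial (axiom D): yes — every world has a successor (e.g. 1 S 1).
Reflexive (axiom T): yes — every world is S-related to itself.
So F validates K; K4 would additionally require S to be transitive. The strongest is K.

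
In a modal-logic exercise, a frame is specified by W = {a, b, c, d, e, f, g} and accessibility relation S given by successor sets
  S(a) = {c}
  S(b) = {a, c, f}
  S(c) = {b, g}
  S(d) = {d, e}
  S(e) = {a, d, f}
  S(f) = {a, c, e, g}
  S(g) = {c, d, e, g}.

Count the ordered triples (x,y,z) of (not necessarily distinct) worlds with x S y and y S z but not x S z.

26

Enumerating: (a,c,b), (a,c,g), (b,c,b), (b,c,g), (b,f,e), (b,f,g), (c,b,a), (c,b,c), (c,b,f), (c,g,c), (c,g,d), (c,g,e), … and 14 more.
Total: 26.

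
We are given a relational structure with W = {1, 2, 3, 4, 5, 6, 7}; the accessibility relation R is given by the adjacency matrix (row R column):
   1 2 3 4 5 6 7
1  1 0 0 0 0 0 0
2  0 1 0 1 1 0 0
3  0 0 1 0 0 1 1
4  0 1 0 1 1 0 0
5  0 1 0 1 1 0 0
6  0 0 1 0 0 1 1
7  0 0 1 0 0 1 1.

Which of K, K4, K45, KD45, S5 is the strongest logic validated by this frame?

S5

Transitive (axiom 4): yes — every two-step R-path is closed by a direct edge.
Euclidean (axiom 5): yes — any two successors of a common world are R-related.
Serial (axiom D): yes — every world has a successor (e.g. 1 R 1).
Reflexive (axiom T): yes — every world is R-related to itself.
So F validates K, K4, K45, KD45, S5. The strongest is S5.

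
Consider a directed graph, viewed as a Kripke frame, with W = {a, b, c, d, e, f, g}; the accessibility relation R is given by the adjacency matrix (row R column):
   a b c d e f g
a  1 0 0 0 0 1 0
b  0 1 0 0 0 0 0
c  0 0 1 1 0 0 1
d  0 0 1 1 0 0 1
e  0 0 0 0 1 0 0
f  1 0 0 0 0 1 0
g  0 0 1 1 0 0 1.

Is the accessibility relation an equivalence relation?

Yes

Reflexive: yes — every world is R-related to itself.
Symmetric: yes — every pair in R has its reverse in R.
Transitive: yes — every two-step R-path is closed by a direct edge.
So R is an equivalence relation.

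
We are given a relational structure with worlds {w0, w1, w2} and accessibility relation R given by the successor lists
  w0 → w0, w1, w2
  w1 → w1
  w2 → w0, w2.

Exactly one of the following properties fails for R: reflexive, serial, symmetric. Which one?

Reflexive: yes — every world is R-related to itself.
Serial: yes — every world has a successor (e.g. w0 R w0).
Symmetric: no — w0 R w1 but not w1 R w0.
Only symmetric fails.

symmetric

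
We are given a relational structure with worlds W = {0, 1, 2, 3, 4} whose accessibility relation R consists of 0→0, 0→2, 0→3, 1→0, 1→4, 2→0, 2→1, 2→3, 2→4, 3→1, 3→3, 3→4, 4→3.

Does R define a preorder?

No

Reflexive: no — 1 is not related to itself.
Transitive: no — 0 R 2 and 2 R 1, but not 0 R 1.
So R is not a preorder.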